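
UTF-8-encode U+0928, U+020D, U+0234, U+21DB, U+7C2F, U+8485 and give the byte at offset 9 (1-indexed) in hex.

1-indexed offset 9 is 0-indexed offset 8.
U+0928 → 3-byte form E0 A4 A8 at offsets 0–2.
U+020D → 2-byte form C8 8D at offsets 3–4.
U+0234 → 2-byte form C8 B4 at offsets 5–6.
U+21DB → 3-byte form E2 87 9B at offsets 7–9.
Offset 8 falls in char 4's range; it's byte 2 of E2 87 9B = 0x87.

0x87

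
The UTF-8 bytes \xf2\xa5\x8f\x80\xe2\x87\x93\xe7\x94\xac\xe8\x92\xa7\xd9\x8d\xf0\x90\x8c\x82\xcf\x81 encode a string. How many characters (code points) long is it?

Byte at offset 0: 0xF2 = 11110010 → 4-byte char (#1). Advance 4.
Byte at offset 4: 0xE2 = 11100010 → 3-byte char (#2). Advance 3.
Byte at offset 7: 0xE7 = 11100111 → 3-byte char (#3). Advance 3.
Byte at offset 10: 0xE8 = 11101000 → 3-byte char (#4). Advance 3.
Byte at offset 13: 0xD9 = 11011001 → 2-byte char (#5). Advance 2.
Byte at offset 15: 0xF0 = 11110000 → 4-byte char (#6). Advance 4.
Byte at offset 19: 0xCF = 11001111 → 2-byte char (#7). Advance 2.
Reached end at offset 21 after 7 code points.

7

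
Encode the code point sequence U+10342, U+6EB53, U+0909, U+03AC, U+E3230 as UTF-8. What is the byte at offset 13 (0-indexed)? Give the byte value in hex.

0xF3

U+10342 → 4-byte form F0 90 8D 82 at offsets 0–3.
U+6EB53 → 4-byte form F1 AE AD 93 at offsets 4–7.
U+0909 → 3-byte form E0 A4 89 at offsets 8–10.
U+03AC → 2-byte form CE AC at offsets 11–12.
U+E3230 → 4-byte form F3 A3 88 B0 at offsets 13–16.
Offset 13 falls in char 5's range; it's byte 1 of F3 A3 88 B0 = 0xF3.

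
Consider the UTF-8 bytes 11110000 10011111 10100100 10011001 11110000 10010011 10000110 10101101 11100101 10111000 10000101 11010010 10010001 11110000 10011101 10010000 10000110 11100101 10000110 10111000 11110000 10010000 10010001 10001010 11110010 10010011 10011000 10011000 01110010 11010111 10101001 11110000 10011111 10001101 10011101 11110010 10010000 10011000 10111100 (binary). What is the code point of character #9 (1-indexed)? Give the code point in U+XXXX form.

U+0072

Offset 0: leading byte 0xF0 = 11110000 → 4-byte char #1 = F0 9F A4 99.
Offset 4: leading byte 0xF0 = 11110000 → 4-byte char #2 = F0 93 86 AD.
Offset 8: leading byte 0xE5 = 11100101 → 3-byte char #3 = E5 B8 85.
Offset 11: leading byte 0xD2 = 11010010 → 2-byte char #4 = D2 91.
Offset 13: leading byte 0xF0 = 11110000 → 4-byte char #5 = F0 9D 90 86.
Offset 17: leading byte 0xE5 = 11100101 → 3-byte char #6 = E5 86 B8.
Offset 20: leading byte 0xF0 = 11110000 → 4-byte char #7 = F0 90 91 8A.
Offset 24: leading byte 0xF2 = 11110010 → 4-byte char #8 = F2 93 98 98.
Offset 28: leading byte 0x72 = 01110010 → 1-byte char #9 = 72.
Leading byte 0x72 = 01110010 matches 0xxxxxxx → 1-byte sequence.
Byte 1: 0x72 = 01110010, payload 1110010 (7 bits).
Concatenate: 1110010 = 0x72 (7 bits → U+0072).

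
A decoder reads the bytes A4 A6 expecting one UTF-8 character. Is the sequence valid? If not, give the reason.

Byte 0xA4 = 10100100 has the form 10xxxxxx — a continuation byte — but there is no preceding leading byte.

invalid (continuation byte with no leading byte)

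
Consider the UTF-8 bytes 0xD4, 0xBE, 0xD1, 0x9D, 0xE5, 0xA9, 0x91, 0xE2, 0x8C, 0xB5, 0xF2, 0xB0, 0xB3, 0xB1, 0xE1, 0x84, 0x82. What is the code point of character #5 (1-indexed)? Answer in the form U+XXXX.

Offset 0: leading byte 0xD4 = 11010100 → 2-byte char #1 = D4 BE.
Offset 2: leading byte 0xD1 = 11010001 → 2-byte char #2 = D1 9D.
Offset 4: leading byte 0xE5 = 11100101 → 3-byte char #3 = E5 A9 91.
Offset 7: leading byte 0xE2 = 11100010 → 3-byte char #4 = E2 8C B5.
Offset 10: leading byte 0xF2 = 11110010 → 4-byte char #5 = F2 B0 B3 B1.
Leading byte 0xF2 = 11110010 matches 11110xxx → 4-byte sequence.
Byte 1: 0xF2 = 11110010, payload 010 (3 bits).
Byte 2: 0xB0 = 10110000 (10xxxxxx ✓), payload 110000.
Byte 3: 0xB3 = 10110011 (10xxxxxx ✓), payload 110011.
Byte 4: 0xB1 = 10110001 (10xxxxxx ✓), payload 110001.
Concatenate: 010110000110011110001 = 0xB0CF1 (21 bits → U+B0CF1).

U+B0CF1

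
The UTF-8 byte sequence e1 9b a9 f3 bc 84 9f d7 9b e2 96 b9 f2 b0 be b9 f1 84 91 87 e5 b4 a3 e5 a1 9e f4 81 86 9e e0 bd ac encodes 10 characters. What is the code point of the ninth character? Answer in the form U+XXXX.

Offset 0: leading byte 0xE1 = 11100001 → 3-byte char #1 = E1 9B A9.
Offset 3: leading byte 0xF3 = 11110011 → 4-byte char #2 = F3 BC 84 9F.
Offset 7: leading byte 0xD7 = 11010111 → 2-byte char #3 = D7 9B.
Offset 9: leading byte 0xE2 = 11100010 → 3-byte char #4 = E2 96 B9.
Offset 12: leading byte 0xF2 = 11110010 → 4-byte char #5 = F2 B0 BE B9.
Offset 16: leading byte 0xF1 = 11110001 → 4-byte char #6 = F1 84 91 87.
Offset 20: leading byte 0xE5 = 11100101 → 3-byte char #7 = E5 B4 A3.
Offset 23: leading byte 0xE5 = 11100101 → 3-byte char #8 = E5 A1 9E.
Offset 26: leading byte 0xF4 = 11110100 → 4-byte char #9 = F4 81 86 9E.
Leading byte 0xF4 = 11110100 matches 11110xxx → 4-byte sequence.
Byte 1: 0xF4 = 11110100, payload 100 (3 bits).
Byte 2: 0x81 = 10000001 (10xxxxxx ✓), payload 000001.
Byte 3: 0x86 = 10000110 (10xxxxxx ✓), payload 000110.
Byte 4: 0x9E = 10011110 (10xxxxxx ✓), payload 011110.
Concatenate: 100000001000110011110 = 0x10119E (21 bits → U+10119E).

U+10119E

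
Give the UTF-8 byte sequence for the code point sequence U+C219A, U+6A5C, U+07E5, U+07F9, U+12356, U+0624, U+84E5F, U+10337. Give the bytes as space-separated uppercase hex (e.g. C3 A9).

F3 82 86 9A E6 A9 9C DF A5 DF B9 F0 92 8D 96 D8 A4 F2 84 B9 9F F0 90 8C B7

U+C219A: 4-byte form → F3 82 86 9A.
U+6A5C: 3-byte form → E6 A9 9C.
U+07E5: 2-byte form → DF A5.
U+07F9: 2-byte form → DF B9.
U+12356: 4-byte form → F0 92 8D 96.
U+0624: 2-byte form → D8 A4.
U+84E5F: 4-byte form → F2 84 B9 9F.
U+10337: 4-byte form → F0 90 8C B7.
Concatenated (25 bytes): F3 82 86 9A E6 A9 9C DF A5 DF B9 F0 92 8D 96 D8 A4 F2 84 B9 9F F0 90 8C B7.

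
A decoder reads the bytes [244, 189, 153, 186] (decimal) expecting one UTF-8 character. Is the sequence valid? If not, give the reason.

Leading byte 0xF4 = 11110100 → 4-byte form.
Payload = 0x13D67A, which exceeds U+10FFFF, the maximum Unicode code point. (Leading bytes F5–FF, or F4 followed by ≥ 0x90, are invalid.)

invalid (encodes a value above U+10FFFF)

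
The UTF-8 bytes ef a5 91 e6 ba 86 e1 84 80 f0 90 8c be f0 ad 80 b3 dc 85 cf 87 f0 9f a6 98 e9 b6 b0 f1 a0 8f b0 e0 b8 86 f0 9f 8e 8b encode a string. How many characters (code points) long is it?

12

Byte at offset 0: 0xEF = 11101111 → 3-byte char (#1). Advance 3.
Byte at offset 3: 0xE6 = 11100110 → 3-byte char (#2). Advance 3.
Byte at offset 6: 0xE1 = 11100001 → 3-byte char (#3). Advance 3.
Byte at offset 9: 0xF0 = 11110000 → 4-byte char (#4). Advance 4.
Byte at offset 13: 0xF0 = 11110000 → 4-byte char (#5). Advance 4.
Byte at offset 17: 0xDC = 11011100 → 2-byte char (#6). Advance 2.
Byte at offset 19: 0xCF = 11001111 → 2-byte char (#7). Advance 2.
Byte at offset 21: 0xF0 = 11110000 → 4-byte char (#8). Advance 4.
Byte at offset 25: 0xE9 = 11101001 → 3-byte char (#9). Advance 3.
Byte at offset 28: 0xF1 = 11110001 → 4-byte char (#10). Advance 4.
Byte at offset 32: 0xE0 = 11100000 → 3-byte char (#11). Advance 3.
Byte at offset 35: 0xF0 = 11110000 → 4-byte char (#12). Advance 4.
Reached end at offset 39 after 12 code points.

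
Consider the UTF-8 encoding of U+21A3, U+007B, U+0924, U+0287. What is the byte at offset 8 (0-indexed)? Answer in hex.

0x87

U+21A3 → 3-byte form E2 86 A3 at offsets 0–2.
U+007B → 1-byte form 7B at offsets 3–3.
U+0924 → 3-byte form E0 A4 A4 at offsets 4–6.
U+0287 → 2-byte form CA 87 at offsets 7–8.
Offset 8 falls in char 4's range; it's byte 2 of CA 87 = 0x87.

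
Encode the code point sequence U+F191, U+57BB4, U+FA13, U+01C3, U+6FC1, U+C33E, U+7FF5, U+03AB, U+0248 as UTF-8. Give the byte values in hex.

U+F191: 3-byte form → EF 86 91.
U+57BB4: 4-byte form → F1 97 AE B4.
U+FA13: 3-byte form → EF A8 93.
U+01C3: 2-byte form → C7 83.
U+6FC1: 3-byte form → E6 BF 81.
U+C33E: 3-byte form → EC 8C BE.
U+7FF5: 3-byte form → E7 BF B5.
U+03AB: 2-byte form → CE AB.
U+0248: 2-byte form → C9 88.
Concatenated (25 bytes): EF 86 91 F1 97 AE B4 EF A8 93 C7 83 E6 BF 81 EC 8C BE E7 BF B5 CE AB C9 88.

EF 86 91 F1 97 AE B4 EF A8 93 C7 83 E6 BF 81 EC 8C BE E7 BF B5 CE AB C9 88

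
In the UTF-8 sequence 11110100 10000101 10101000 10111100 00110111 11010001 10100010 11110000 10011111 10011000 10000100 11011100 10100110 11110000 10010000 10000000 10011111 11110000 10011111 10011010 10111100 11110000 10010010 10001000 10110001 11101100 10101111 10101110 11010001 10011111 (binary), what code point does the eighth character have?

U+12231

Offset 0: leading byte 0xF4 = 11110100 → 4-byte char #1 = F4 85 A8 BC.
Offset 4: leading byte 0x37 = 00110111 → 1-byte char #2 = 37.
Offset 5: leading byte 0xD1 = 11010001 → 2-byte char #3 = D1 A2.
Offset 7: leading byte 0xF0 = 11110000 → 4-byte char #4 = F0 9F 98 84.
Offset 11: leading byte 0xDC = 11011100 → 2-byte char #5 = DC A6.
Offset 13: leading byte 0xF0 = 11110000 → 4-byte char #6 = F0 90 80 9F.
Offset 17: leading byte 0xF0 = 11110000 → 4-byte char #7 = F0 9F 9A BC.
Offset 21: leading byte 0xF0 = 11110000 → 4-byte char #8 = F0 92 88 B1.
Leading byte 0xF0 = 11110000 matches 11110xxx → 4-byte sequence.
Byte 1: 0xF0 = 11110000, payload 000 (3 bits).
Byte 2: 0x92 = 10010010 (10xxxxxx ✓), payload 010010.
Byte 3: 0x88 = 10001000 (10xxxxxx ✓), payload 001000.
Byte 4: 0xB1 = 10110001 (10xxxxxx ✓), payload 110001.
Concatenate: 000010010001000110001 = 0x12231 (21 bits → U+12231).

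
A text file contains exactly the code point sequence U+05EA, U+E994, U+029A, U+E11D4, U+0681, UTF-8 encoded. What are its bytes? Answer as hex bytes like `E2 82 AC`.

U+05EA: 2-byte form → D7 AA.
U+E994: 3-byte form → EE A6 94.
U+029A: 2-byte form → CA 9A.
U+E11D4: 4-byte form → F3 A1 87 94.
U+0681: 2-byte form → DA 81.
Concatenated (13 bytes): D7 AA EE A6 94 CA 9A F3 A1 87 94 DA 81.

D7 AA EE A6 94 CA 9A F3 A1 87 94 DA 81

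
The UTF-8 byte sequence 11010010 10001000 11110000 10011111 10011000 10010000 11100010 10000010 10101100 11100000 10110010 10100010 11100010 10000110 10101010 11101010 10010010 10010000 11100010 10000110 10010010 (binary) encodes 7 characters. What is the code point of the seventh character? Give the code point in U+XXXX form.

Offset 0: leading byte 0xD2 = 11010010 → 2-byte char #1 = D2 88.
Offset 2: leading byte 0xF0 = 11110000 → 4-byte char #2 = F0 9F 98 90.
Offset 6: leading byte 0xE2 = 11100010 → 3-byte char #3 = E2 82 AC.
Offset 9: leading byte 0xE0 = 11100000 → 3-byte char #4 = E0 B2 A2.
Offset 12: leading byte 0xE2 = 11100010 → 3-byte char #5 = E2 86 AA.
Offset 15: leading byte 0xEA = 11101010 → 3-byte char #6 = EA 92 90.
Offset 18: leading byte 0xE2 = 11100010 → 3-byte char #7 = E2 86 92.
Leading byte 0xE2 = 11100010 matches 1110xxxx → 3-byte sequence.
Byte 1: 0xE2 = 11100010, payload 0010 (4 bits).
Byte 2: 0x86 = 10000110 (10xxxxxx ✓), payload 000110.
Byte 3: 0x92 = 10010010 (10xxxxxx ✓), payload 010010.
Concatenate: 0010000110010010 = 0x2192 (16 bits → U+2192).

U+2192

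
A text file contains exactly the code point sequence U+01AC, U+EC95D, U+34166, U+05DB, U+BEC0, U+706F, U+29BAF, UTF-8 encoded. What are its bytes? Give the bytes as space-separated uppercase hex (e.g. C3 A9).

U+01AC: 2-byte form → C6 AC.
U+EC95D: 4-byte form → F3 AC A5 9D.
U+34166: 4-byte form → F0 B4 85 A6.
U+05DB: 2-byte form → D7 9B.
U+BEC0: 3-byte form → EB BB 80.
U+706F: 3-byte form → E7 81 AF.
U+29BAF: 4-byte form → F0 A9 AE AF.
Concatenated (22 bytes): C6 AC F3 AC A5 9D F0 B4 85 A6 D7 9B EB BB 80 E7 81 AF F0 A9 AE AF.

C6 AC F3 AC A5 9D F0 B4 85 A6 D7 9B EB BB 80 E7 81 AF F0 A9 AE AF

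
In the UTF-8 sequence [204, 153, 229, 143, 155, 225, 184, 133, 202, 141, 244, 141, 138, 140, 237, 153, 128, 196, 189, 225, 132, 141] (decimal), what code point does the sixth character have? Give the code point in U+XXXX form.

Offset 0: leading byte 0xCC = 11001100 → 2-byte char #1 = CC 99.
Offset 2: leading byte 0xE5 = 11100101 → 3-byte char #2 = E5 8F 9B.
Offset 5: leading byte 0xE1 = 11100001 → 3-byte char #3 = E1 B8 85.
Offset 8: leading byte 0xCA = 11001010 → 2-byte char #4 = CA 8D.
Offset 10: leading byte 0xF4 = 11110100 → 4-byte char #5 = F4 8D 8A 8C.
Offset 14: leading byte 0xED = 11101101 → 3-byte char #6 = ED 99 80.
Leading byte 0xED = 11101101 matches 1110xxxx → 3-byte sequence.
Byte 1: 0xED = 11101101, payload 1101 (4 bits).
Byte 2: 0x99 = 10011001 (10xxxxxx ✓), payload 011001.
Byte 3: 0x80 = 10000000 (10xxxxxx ✓), payload 000000.
Concatenate: 1101011001000000 = 0xD640 (16 bits → U+D640).

U+D640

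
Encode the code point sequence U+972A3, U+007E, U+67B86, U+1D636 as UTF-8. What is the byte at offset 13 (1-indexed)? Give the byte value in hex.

0xB6

1-indexed offset 13 is 0-indexed offset 12.
U+972A3 → 4-byte form F2 97 8A A3 at offsets 0–3.
U+007E → 1-byte form 7E at offsets 4–4.
U+67B86 → 4-byte form F1 A7 AE 86 at offsets 5–8.
U+1D636 → 4-byte form F0 9D 98 B6 at offsets 9–12.
Offset 12 falls in char 4's range; it's byte 4 of F0 9D 98 B6 = 0xB6.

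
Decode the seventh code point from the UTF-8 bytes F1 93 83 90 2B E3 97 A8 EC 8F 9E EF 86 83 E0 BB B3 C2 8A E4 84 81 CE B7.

Offset 0: leading byte 0xF1 = 11110001 → 4-byte char #1 = F1 93 83 90.
Offset 4: leading byte 0x2B = 00101011 → 1-byte char #2 = 2B.
Offset 5: leading byte 0xE3 = 11100011 → 3-byte char #3 = E3 97 A8.
Offset 8: leading byte 0xEC = 11101100 → 3-byte char #4 = EC 8F 9E.
Offset 11: leading byte 0xEF = 11101111 → 3-byte char #5 = EF 86 83.
Offset 14: leading byte 0xE0 = 11100000 → 3-byte char #6 = E0 BB B3.
Offset 17: leading byte 0xC2 = 11000010 → 2-byte char #7 = C2 8A.
Leading byte 0xC2 = 11000010 matches 110xxxxx → 2-byte sequence.
Byte 1: 0xC2 = 11000010, payload 00010 (5 bits).
Byte 2: 0x8A = 10001010 (10xxxxxx ✓), payload 001010.
Concatenate: 00010001010 = 0x8A (11 bits → U+008A).

U+008A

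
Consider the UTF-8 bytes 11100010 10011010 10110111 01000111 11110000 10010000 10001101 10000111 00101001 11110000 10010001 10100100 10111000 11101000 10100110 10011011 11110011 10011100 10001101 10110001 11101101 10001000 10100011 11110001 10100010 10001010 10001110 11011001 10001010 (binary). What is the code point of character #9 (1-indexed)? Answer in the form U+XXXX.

Offset 0: leading byte 0xE2 = 11100010 → 3-byte char #1 = E2 9A B7.
Offset 3: leading byte 0x47 = 01000111 → 1-byte char #2 = 47.
Offset 4: leading byte 0xF0 = 11110000 → 4-byte char #3 = F0 90 8D 87.
Offset 8: leading byte 0x29 = 00101001 → 1-byte char #4 = 29.
Offset 9: leading byte 0xF0 = 11110000 → 4-byte char #5 = F0 91 A4 B8.
Offset 13: leading byte 0xE8 = 11101000 → 3-byte char #6 = E8 A6 9B.
Offset 16: leading byte 0xF3 = 11110011 → 4-byte char #7 = F3 9C 8D B1.
Offset 20: leading byte 0xED = 11101101 → 3-byte char #8 = ED 88 A3.
Offset 23: leading byte 0xF1 = 11110001 → 4-byte char #9 = F1 A2 8A 8E.
Leading byte 0xF1 = 11110001 matches 11110xxx → 4-byte sequence.
Byte 1: 0xF1 = 11110001, payload 001 (3 bits).
Byte 2: 0xA2 = 10100010 (10xxxxxx ✓), payload 100010.
Byte 3: 0x8A = 10001010 (10xxxxxx ✓), payload 001010.
Byte 4: 0x8E = 10001110 (10xxxxxx ✓), payload 001110.
Concatenate: 001100010001010001110 = 0x6228E (21 bits → U+6228E).

U+6228E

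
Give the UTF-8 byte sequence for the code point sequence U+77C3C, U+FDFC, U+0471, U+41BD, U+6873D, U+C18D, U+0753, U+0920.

U+77C3C: 4-byte form → F1 B7 B0 BC.
U+FDFC: 3-byte form → EF B7 BC.
U+0471: 2-byte form → D1 B1.
U+41BD: 3-byte form → E4 86 BD.
U+6873D: 4-byte form → F1 A8 9C BD.
U+C18D: 3-byte form → EC 86 8D.
U+0753: 2-byte form → DD 93.
U+0920: 3-byte form → E0 A4 A0.
Concatenated (24 bytes): F1 B7 B0 BC EF B7 BC D1 B1 E4 86 BD F1 A8 9C BD EC 86 8D DD 93 E0 A4 A0.

F1 B7 B0 BC EF B7 BC D1 B1 E4 86 BD F1 A8 9C BD EC 86 8D DD 93 E0 A4 A0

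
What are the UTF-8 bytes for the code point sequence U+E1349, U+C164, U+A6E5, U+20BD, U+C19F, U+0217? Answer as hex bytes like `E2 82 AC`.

U+E1349: 4-byte form → F3 A1 8D 89.
U+C164: 3-byte form → EC 85 A4.
U+A6E5: 3-byte form → EA 9B A5.
U+20BD: 3-byte form → E2 82 BD.
U+C19F: 3-byte form → EC 86 9F.
U+0217: 2-byte form → C8 97.
Concatenated (18 bytes): F3 A1 8D 89 EC 85 A4 EA 9B A5 E2 82 BD EC 86 9F C8 97.

F3 A1 8D 89 EC 85 A4 EA 9B A5 E2 82 BD EC 86 9F C8 97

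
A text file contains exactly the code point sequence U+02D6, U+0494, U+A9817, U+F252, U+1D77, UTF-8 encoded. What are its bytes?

U+02D6: 2-byte form → CB 96.
U+0494: 2-byte form → D2 94.
U+A9817: 4-byte form → F2 A9 A0 97.
U+F252: 3-byte form → EF 89 92.
U+1D77: 3-byte form → E1 B5 B7.
Concatenated (14 bytes): CB 96 D2 94 F2 A9 A0 97 EF 89 92 E1 B5 B7.

CB 96 D2 94 F2 A9 A0 97 EF 89 92 E1 B5 B7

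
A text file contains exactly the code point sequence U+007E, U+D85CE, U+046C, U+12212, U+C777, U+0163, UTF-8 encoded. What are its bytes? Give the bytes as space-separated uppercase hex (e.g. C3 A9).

7E F3 98 97 8E D1 AC F0 92 88 92 EC 9D B7 C5 A3

U+007E: 1-byte form → 7E.
U+D85CE: 4-byte form → F3 98 97 8E.
U+046C: 2-byte form → D1 AC.
U+12212: 4-byte form → F0 92 88 92.
U+C777: 3-byte form → EC 9D B7.
U+0163: 2-byte form → C5 A3.
Concatenated (16 bytes): 7E F3 98 97 8E D1 AC F0 92 88 92 EC 9D B7 C5 A3.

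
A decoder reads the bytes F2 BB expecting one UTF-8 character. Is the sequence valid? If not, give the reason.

invalid (sequence truncated)

Leading byte 0xF2 = 11110010 → 4-byte form, but only 2 bytes are present.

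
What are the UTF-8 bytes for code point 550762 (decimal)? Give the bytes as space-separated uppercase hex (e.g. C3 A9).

U+8676A = 0x8676A = 550762 decimal. In range U+10000–U+10FFFF → 4-byte form: 11110xxx 10xxxxxx 10xxxxxx 10xxxxxx.
Binary (21 bits): 010000110011101101010.
Split 3+6+6+6: 010 | 000110 | 011101 | 101010.
Byte 1: 11110010 = 0xF2.
Byte 2: 10000110 = 0x86.
Byte 3: 10011101 = 0x9D.
Byte 4: 10101010 = 0xAA.

F2 86 9D AA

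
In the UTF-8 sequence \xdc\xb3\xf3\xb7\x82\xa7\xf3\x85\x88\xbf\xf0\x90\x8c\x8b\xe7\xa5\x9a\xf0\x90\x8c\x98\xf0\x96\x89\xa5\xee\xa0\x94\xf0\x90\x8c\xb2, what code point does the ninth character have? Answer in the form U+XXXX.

Offset 0: leading byte 0xDC = 11011100 → 2-byte char #1 = DC B3.
Offset 2: leading byte 0xF3 = 11110011 → 4-byte char #2 = F3 B7 82 A7.
Offset 6: leading byte 0xF3 = 11110011 → 4-byte char #3 = F3 85 88 BF.
Offset 10: leading byte 0xF0 = 11110000 → 4-byte char #4 = F0 90 8C 8B.
Offset 14: leading byte 0xE7 = 11100111 → 3-byte char #5 = E7 A5 9A.
Offset 17: leading byte 0xF0 = 11110000 → 4-byte char #6 = F0 90 8C 98.
Offset 21: leading byte 0xF0 = 11110000 → 4-byte char #7 = F0 96 89 A5.
Offset 25: leading byte 0xEE = 11101110 → 3-byte char #8 = EE A0 94.
Offset 28: leading byte 0xF0 = 11110000 → 4-byte char #9 = F0 90 8C B2.
Leading byte 0xF0 = 11110000 matches 11110xxx → 4-byte sequence.
Byte 1: 0xF0 = 11110000, payload 000 (3 bits).
Byte 2: 0x90 = 10010000 (10xxxxxx ✓), payload 010000.
Byte 3: 0x8C = 10001100 (10xxxxxx ✓), payload 001100.
Byte 4: 0xB2 = 10110010 (10xxxxxx ✓), payload 110010.
Concatenate: 000010000001100110010 = 0x10332 (21 bits → U+10332).

U+10332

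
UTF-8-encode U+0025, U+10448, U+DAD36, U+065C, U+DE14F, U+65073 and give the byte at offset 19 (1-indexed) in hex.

0xB3

1-indexed offset 19 is 0-indexed offset 18.
U+0025 → 1-byte form 25 at offsets 0–0.
U+10448 → 4-byte form F0 90 91 88 at offsets 1–4.
U+DAD36 → 4-byte form F3 9A B4 B6 at offsets 5–8.
U+065C → 2-byte form D9 9C at offsets 9–10.
U+DE14F → 4-byte form F3 9E 85 8F at offsets 11–14.
U+65073 → 4-byte form F1 A5 81 B3 at offsets 15–18.
Offset 18 falls in char 6's range; it's byte 4 of F1 A5 81 B3 = 0xB3.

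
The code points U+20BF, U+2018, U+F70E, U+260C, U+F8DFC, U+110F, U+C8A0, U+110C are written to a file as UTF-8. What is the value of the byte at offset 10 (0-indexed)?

0x98

U+20BF → 3-byte form E2 82 BF at offsets 0–2.
U+2018 → 3-byte form E2 80 98 at offsets 3–5.
U+F70E → 3-byte form EF 9C 8E at offsets 6–8.
U+260C → 3-byte form E2 98 8C at offsets 9–11.
Offset 10 falls in char 4's range; it's byte 2 of E2 98 8C = 0x98.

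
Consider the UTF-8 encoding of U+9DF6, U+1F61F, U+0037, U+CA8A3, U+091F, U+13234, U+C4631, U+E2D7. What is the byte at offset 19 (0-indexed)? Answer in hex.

U+9DF6 → 3-byte form E9 B7 B6 at offsets 0–2.
U+1F61F → 4-byte form F0 9F 98 9F at offsets 3–6.
U+0037 → 1-byte form 37 at offsets 7–7.
U+CA8A3 → 4-byte form F3 8A A2 A3 at offsets 8–11.
U+091F → 3-byte form E0 A4 9F at offsets 12–14.
U+13234 → 4-byte form F0 93 88 B4 at offsets 15–18.
U+C4631 → 4-byte form F3 84 98 B1 at offsets 19–22.
Offset 19 falls in char 7's range; it's byte 1 of F3 84 98 B1 = 0xF3.

0xF3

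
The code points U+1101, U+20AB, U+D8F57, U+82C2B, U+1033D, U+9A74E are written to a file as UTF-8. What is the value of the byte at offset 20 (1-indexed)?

0x9A

1-indexed offset 20 is 0-indexed offset 19.
U+1101 → 3-byte form E1 84 81 at offsets 0–2.
U+20AB → 3-byte form E2 82 AB at offsets 3–5.
U+D8F57 → 4-byte form F3 98 BD 97 at offsets 6–9.
U+82C2B → 4-byte form F2 82 B0 AB at offsets 10–13.
U+1033D → 4-byte form F0 90 8C BD at offsets 14–17.
U+9A74E → 4-byte form F2 9A 9D 8E at offsets 18–21.
Offset 19 falls in char 6's range; it's byte 2 of F2 9A 9D 8E = 0x9A.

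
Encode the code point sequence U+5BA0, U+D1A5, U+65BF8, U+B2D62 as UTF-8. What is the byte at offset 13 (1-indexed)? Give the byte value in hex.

1-indexed offset 13 is 0-indexed offset 12.
U+5BA0 → 3-byte form E5 AE A0 at offsets 0–2.
U+D1A5 → 3-byte form ED 86 A5 at offsets 3–5.
U+65BF8 → 4-byte form F1 A5 AF B8 at offsets 6–9.
U+B2D62 → 4-byte form F2 B2 B5 A2 at offsets 10–13.
Offset 12 falls in char 4's range; it's byte 3 of F2 B2 B5 A2 = 0xB5.

0xB5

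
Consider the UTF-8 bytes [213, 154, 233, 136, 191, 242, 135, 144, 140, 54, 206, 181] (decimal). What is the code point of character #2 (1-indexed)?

U+923F

Offset 0: leading byte 0xD5 = 11010101 → 2-byte char #1 = D5 9A.
Offset 2: leading byte 0xE9 = 11101001 → 3-byte char #2 = E9 88 BF.
Leading byte 0xE9 = 11101001 matches 1110xxxx → 3-byte sequence.
Byte 1: 0xE9 = 11101001, payload 1001 (4 bits).
Byte 2: 0x88 = 10001000 (10xxxxxx ✓), payload 001000.
Byte 3: 0xBF = 10111111 (10xxxxxx ✓), payload 111111.
Concatenate: 1001001000111111 = 0x923F (16 bits → U+923F).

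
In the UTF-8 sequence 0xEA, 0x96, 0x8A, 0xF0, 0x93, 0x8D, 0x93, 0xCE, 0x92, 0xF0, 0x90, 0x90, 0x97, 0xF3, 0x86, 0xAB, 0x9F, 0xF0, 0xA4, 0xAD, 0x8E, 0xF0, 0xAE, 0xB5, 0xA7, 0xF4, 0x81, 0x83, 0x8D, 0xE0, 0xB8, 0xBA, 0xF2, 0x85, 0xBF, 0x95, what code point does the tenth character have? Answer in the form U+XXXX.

Offset 0: leading byte 0xEA = 11101010 → 3-byte char #1 = EA 96 8A.
Offset 3: leading byte 0xF0 = 11110000 → 4-byte char #2 = F0 93 8D 93.
Offset 7: leading byte 0xCE = 11001110 → 2-byte char #3 = CE 92.
Offset 9: leading byte 0xF0 = 11110000 → 4-byte char #4 = F0 90 90 97.
Offset 13: leading byte 0xF3 = 11110011 → 4-byte char #5 = F3 86 AB 9F.
Offset 17: leading byte 0xF0 = 11110000 → 4-byte char #6 = F0 A4 AD 8E.
Offset 21: leading byte 0xF0 = 11110000 → 4-byte char #7 = F0 AE B5 A7.
Offset 25: leading byte 0xF4 = 11110100 → 4-byte char #8 = F4 81 83 8D.
Offset 29: leading byte 0xE0 = 11100000 → 3-byte char #9 = E0 B8 BA.
Offset 32: leading byte 0xF2 = 11110010 → 4-byte char #10 = F2 85 BF 95.
Leading byte 0xF2 = 11110010 matches 11110xxx → 4-byte sequence.
Byte 1: 0xF2 = 11110010, payload 010 (3 bits).
Byte 2: 0x85 = 10000101 (10xxxxxx ✓), payload 000101.
Byte 3: 0xBF = 10111111 (10xxxxxx ✓), payload 111111.
Byte 4: 0x95 = 10010101 (10xxxxxx ✓), payload 010101.
Concatenate: 010000101111111010101 = 0x85FD5 (21 bits → U+85FD5).

U+85FD5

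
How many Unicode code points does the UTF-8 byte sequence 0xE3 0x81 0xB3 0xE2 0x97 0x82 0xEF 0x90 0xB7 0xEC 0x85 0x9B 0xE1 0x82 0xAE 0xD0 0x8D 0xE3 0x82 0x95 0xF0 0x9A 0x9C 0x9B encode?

8

Byte at offset 0: 0xE3 = 11100011 → 3-byte char (#1). Advance 3.
Byte at offset 3: 0xE2 = 11100010 → 3-byte char (#2). Advance 3.
Byte at offset 6: 0xEF = 11101111 → 3-byte char (#3). Advance 3.
Byte at offset 9: 0xEC = 11101100 → 3-byte char (#4). Advance 3.
Byte at offset 12: 0xE1 = 11100001 → 3-byte char (#5). Advance 3.
Byte at offset 15: 0xD0 = 11010000 → 2-byte char (#6). Advance 2.
Byte at offset 17: 0xE3 = 11100011 → 3-byte char (#7). Advance 3.
Byte at offset 20: 0xF0 = 11110000 → 4-byte char (#8). Advance 4.
Reached end at offset 24 after 8 code points.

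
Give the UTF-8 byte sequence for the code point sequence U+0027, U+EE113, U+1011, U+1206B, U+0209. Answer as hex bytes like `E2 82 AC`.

27 F3 AE 84 93 E1 80 91 F0 92 81 AB C8 89

U+0027: 1-byte form → 27.
U+EE113: 4-byte form → F3 AE 84 93.
U+1011: 3-byte form → E1 80 91.
U+1206B: 4-byte form → F0 92 81 AB.
U+0209: 2-byte form → C8 89.
Concatenated (14 bytes): 27 F3 AE 84 93 E1 80 91 F0 92 81 AB C8 89.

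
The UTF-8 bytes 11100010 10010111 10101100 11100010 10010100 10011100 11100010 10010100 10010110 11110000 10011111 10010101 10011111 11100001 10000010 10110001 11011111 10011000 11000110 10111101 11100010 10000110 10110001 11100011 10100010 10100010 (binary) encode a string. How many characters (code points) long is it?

9

Byte at offset 0: 0xE2 = 11100010 → 3-byte char (#1). Advance 3.
Byte at offset 3: 0xE2 = 11100010 → 3-byte char (#2). Advance 3.
Byte at offset 6: 0xE2 = 11100010 → 3-byte char (#3). Advance 3.
Byte at offset 9: 0xF0 = 11110000 → 4-byte char (#4). Advance 4.
Byte at offset 13: 0xE1 = 11100001 → 3-byte char (#5). Advance 3.
Byte at offset 16: 0xDF = 11011111 → 2-byte char (#6). Advance 2.
Byte at offset 18: 0xC6 = 11000110 → 2-byte char (#7). Advance 2.
Byte at offset 20: 0xE2 = 11100010 → 3-byte char (#8). Advance 3.
Byte at offset 23: 0xE3 = 11100011 → 3-byte char (#9). Advance 3.
Reached end at offset 26 after 9 code points.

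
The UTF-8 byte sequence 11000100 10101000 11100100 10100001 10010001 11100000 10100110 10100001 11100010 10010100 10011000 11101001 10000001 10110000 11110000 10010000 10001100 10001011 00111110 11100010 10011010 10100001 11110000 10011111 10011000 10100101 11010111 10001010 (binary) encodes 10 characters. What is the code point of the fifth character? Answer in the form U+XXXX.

U+9070

Offset 0: leading byte 0xC4 = 11000100 → 2-byte char #1 = C4 A8.
Offset 2: leading byte 0xE4 = 11100100 → 3-byte char #2 = E4 A1 91.
Offset 5: leading byte 0xE0 = 11100000 → 3-byte char #3 = E0 A6 A1.
Offset 8: leading byte 0xE2 = 11100010 → 3-byte char #4 = E2 94 98.
Offset 11: leading byte 0xE9 = 11101001 → 3-byte char #5 = E9 81 B0.
Leading byte 0xE9 = 11101001 matches 1110xxxx → 3-byte sequence.
Byte 1: 0xE9 = 11101001, payload 1001 (4 bits).
Byte 2: 0x81 = 10000001 (10xxxxxx ✓), payload 000001.
Byte 3: 0xB0 = 10110000 (10xxxxxx ✓), payload 110000.
Concatenate: 1001000001110000 = 0x9070 (16 bits → U+9070).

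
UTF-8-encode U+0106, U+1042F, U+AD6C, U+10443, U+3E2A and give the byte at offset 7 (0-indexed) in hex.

0xB5

U+0106 → 2-byte form C4 86 at offsets 0–1.
U+1042F → 4-byte form F0 90 90 AF at offsets 2–5.
U+AD6C → 3-byte form EA B5 AC at offsets 6–8.
Offset 7 falls in char 3's range; it's byte 2 of EA B5 AC = 0xB5.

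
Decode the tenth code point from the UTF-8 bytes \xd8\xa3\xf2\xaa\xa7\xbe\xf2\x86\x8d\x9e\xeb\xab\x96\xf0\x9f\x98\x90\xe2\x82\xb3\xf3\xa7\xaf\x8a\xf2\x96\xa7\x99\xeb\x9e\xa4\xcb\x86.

Offset 0: leading byte 0xD8 = 11011000 → 2-byte char #1 = D8 A3.
Offset 2: leading byte 0xF2 = 11110010 → 4-byte char #2 = F2 AA A7 BE.
Offset 6: leading byte 0xF2 = 11110010 → 4-byte char #3 = F2 86 8D 9E.
Offset 10: leading byte 0xEB = 11101011 → 3-byte char #4 = EB AB 96.
Offset 13: leading byte 0xF0 = 11110000 → 4-byte char #5 = F0 9F 98 90.
Offset 17: leading byte 0xE2 = 11100010 → 3-byte char #6 = E2 82 B3.
Offset 20: leading byte 0xF3 = 11110011 → 4-byte char #7 = F3 A7 AF 8A.
Offset 24: leading byte 0xF2 = 11110010 → 4-byte char #8 = F2 96 A7 99.
Offset 28: leading byte 0xEB = 11101011 → 3-byte char #9 = EB 9E A4.
Offset 31: leading byte 0xCB = 11001011 → 2-byte char #10 = CB 86.
Leading byte 0xCB = 11001011 matches 110xxxxx → 2-byte sequence.
Byte 1: 0xCB = 11001011, payload 01011 (5 bits).
Byte 2: 0x86 = 10000110 (10xxxxxx ✓), payload 000110.
Concatenate: 01011000110 = 0x2C6 (11 bits → U+02C6).

U+02C6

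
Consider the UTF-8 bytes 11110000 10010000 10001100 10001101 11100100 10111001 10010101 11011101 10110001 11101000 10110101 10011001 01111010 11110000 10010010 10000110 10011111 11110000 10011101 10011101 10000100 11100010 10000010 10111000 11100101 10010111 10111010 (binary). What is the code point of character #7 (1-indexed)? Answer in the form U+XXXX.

Offset 0: leading byte 0xF0 = 11110000 → 4-byte char #1 = F0 90 8C 8D.
Offset 4: leading byte 0xE4 = 11100100 → 3-byte char #2 = E4 B9 95.
Offset 7: leading byte 0xDD = 11011101 → 2-byte char #3 = DD B1.
Offset 9: leading byte 0xE8 = 11101000 → 3-byte char #4 = E8 B5 99.
Offset 12: leading byte 0x7A = 01111010 → 1-byte char #5 = 7A.
Offset 13: leading byte 0xF0 = 11110000 → 4-byte char #6 = F0 92 86 9F.
Offset 17: leading byte 0xF0 = 11110000 → 4-byte char #7 = F0 9D 9D 84.
Leading byte 0xF0 = 11110000 matches 11110xxx → 4-byte sequence.
Byte 1: 0xF0 = 11110000, payload 000 (3 bits).
Byte 2: 0x9D = 10011101 (10xxxxxx ✓), payload 011101.
Byte 3: 0x9D = 10011101 (10xxxxxx ✓), payload 011101.
Byte 4: 0x84 = 10000100 (10xxxxxx ✓), payload 000100.
Concatenate: 000011101011101000100 = 0x1D744 (21 bits → U+1D744).

U+1D744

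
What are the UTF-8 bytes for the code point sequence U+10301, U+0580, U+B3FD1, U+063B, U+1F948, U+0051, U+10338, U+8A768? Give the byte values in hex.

U+10301: 4-byte form → F0 90 8C 81.
U+0580: 2-byte form → D6 80.
U+B3FD1: 4-byte form → F2 B3 BF 91.
U+063B: 2-byte form → D8 BB.
U+1F948: 4-byte form → F0 9F A5 88.
U+0051: 1-byte form → 51.
U+10338: 4-byte form → F0 90 8C B8.
U+8A768: 4-byte form → F2 8A 9D A8.
Concatenated (25 bytes): F0 90 8C 81 D6 80 F2 B3 BF 91 D8 BB F0 9F A5 88 51 F0 90 8C B8 F2 8A 9D A8.

F0 90 8C 81 D6 80 F2 B3 BF 91 D8 BB F0 9F A5 88 51 F0 90 8C B8 F2 8A 9D A8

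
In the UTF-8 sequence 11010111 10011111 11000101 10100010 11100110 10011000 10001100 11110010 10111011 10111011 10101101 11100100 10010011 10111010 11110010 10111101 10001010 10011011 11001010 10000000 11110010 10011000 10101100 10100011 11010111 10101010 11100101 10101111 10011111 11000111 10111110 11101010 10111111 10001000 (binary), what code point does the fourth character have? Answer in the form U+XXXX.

U+BBEED

Offset 0: leading byte 0xD7 = 11010111 → 2-byte char #1 = D7 9F.
Offset 2: leading byte 0xC5 = 11000101 → 2-byte char #2 = C5 A2.
Offset 4: leading byte 0xE6 = 11100110 → 3-byte char #3 = E6 98 8C.
Offset 7: leading byte 0xF2 = 11110010 → 4-byte char #4 = F2 BB BB AD.
Leading byte 0xF2 = 11110010 matches 11110xxx → 4-byte sequence.
Byte 1: 0xF2 = 11110010, payload 010 (3 bits).
Byte 2: 0xBB = 10111011 (10xxxxxx ✓), payload 111011.
Byte 3: 0xBB = 10111011 (10xxxxxx ✓), payload 111011.
Byte 4: 0xAD = 10101101 (10xxxxxx ✓), payload 101101.
Concatenate: 010111011111011101101 = 0xBBEED (21 bits → U+BBEED).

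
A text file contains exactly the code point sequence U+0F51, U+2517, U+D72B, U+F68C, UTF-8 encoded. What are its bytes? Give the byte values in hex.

E0 BD 91 E2 94 97 ED 9C AB EF 9A 8C

U+0F51: 3-byte form → E0 BD 91.
U+2517: 3-byte form → E2 94 97.
U+D72B: 3-byte form → ED 9C AB.
U+F68C: 3-byte form → EF 9A 8C.
Concatenated (12 bytes): E0 BD 91 E2 94 97 ED 9C AB EF 9A 8C.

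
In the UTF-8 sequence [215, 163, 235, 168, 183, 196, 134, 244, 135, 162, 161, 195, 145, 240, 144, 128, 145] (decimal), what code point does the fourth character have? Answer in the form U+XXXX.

U+1078A1

Offset 0: leading byte 0xD7 = 11010111 → 2-byte char #1 = D7 A3.
Offset 2: leading byte 0xEB = 11101011 → 3-byte char #2 = EB A8 B7.
Offset 5: leading byte 0xC4 = 11000100 → 2-byte char #3 = C4 86.
Offset 7: leading byte 0xF4 = 11110100 → 4-byte char #4 = F4 87 A2 A1.
Leading byte 0xF4 = 11110100 matches 11110xxx → 4-byte sequence.
Byte 1: 0xF4 = 11110100, payload 100 (3 bits).
Byte 2: 0x87 = 10000111 (10xxxxxx ✓), payload 000111.
Byte 3: 0xA2 = 10100010 (10xxxxxx ✓), payload 100010.
Byte 4: 0xA1 = 10100001 (10xxxxxx ✓), payload 100001.
Concatenate: 100000111100010100001 = 0x1078A1 (21 bits → U+1078A1).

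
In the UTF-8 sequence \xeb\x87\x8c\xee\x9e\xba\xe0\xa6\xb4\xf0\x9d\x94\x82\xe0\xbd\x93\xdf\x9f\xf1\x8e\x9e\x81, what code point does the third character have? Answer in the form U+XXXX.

Offset 0: leading byte 0xEB = 11101011 → 3-byte char #1 = EB 87 8C.
Offset 3: leading byte 0xEE = 11101110 → 3-byte char #2 = EE 9E BA.
Offset 6: leading byte 0xE0 = 11100000 → 3-byte char #3 = E0 A6 B4.
Leading byte 0xE0 = 11100000 matches 1110xxxx → 3-byte sequence.
Byte 1: 0xE0 = 11100000, payload 0000 (4 bits).
Byte 2: 0xA6 = 10100110 (10xxxxxx ✓), payload 100110.
Byte 3: 0xB4 = 10110100 (10xxxxxx ✓), payload 110100.
Concatenate: 0000100110110100 = 0x9B4 (16 bits → U+09B4).

U+09B4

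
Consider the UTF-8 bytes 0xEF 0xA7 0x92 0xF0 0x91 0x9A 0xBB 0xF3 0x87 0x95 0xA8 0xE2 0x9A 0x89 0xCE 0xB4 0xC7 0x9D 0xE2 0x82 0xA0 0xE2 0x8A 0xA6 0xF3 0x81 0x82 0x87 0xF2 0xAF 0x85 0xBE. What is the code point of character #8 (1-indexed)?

U+22A6

Offset 0: leading byte 0xEF = 11101111 → 3-byte char #1 = EF A7 92.
Offset 3: leading byte 0xF0 = 11110000 → 4-byte char #2 = F0 91 9A BB.
Offset 7: leading byte 0xF3 = 11110011 → 4-byte char #3 = F3 87 95 A8.
Offset 11: leading byte 0xE2 = 11100010 → 3-byte char #4 = E2 9A 89.
Offset 14: leading byte 0xCE = 11001110 → 2-byte char #5 = CE B4.
Offset 16: leading byte 0xC7 = 11000111 → 2-byte char #6 = C7 9D.
Offset 18: leading byte 0xE2 = 11100010 → 3-byte char #7 = E2 82 A0.
Offset 21: leading byte 0xE2 = 11100010 → 3-byte char #8 = E2 8A A6.
Leading byte 0xE2 = 11100010 matches 1110xxxx → 3-byte sequence.
Byte 1: 0xE2 = 11100010, payload 0010 (4 bits).
Byte 2: 0x8A = 10001010 (10xxxxxx ✓), payload 001010.
Byte 3: 0xA6 = 10100110 (10xxxxxx ✓), payload 100110.
Concatenate: 0010001010100110 = 0x22A6 (16 bits → U+22A6).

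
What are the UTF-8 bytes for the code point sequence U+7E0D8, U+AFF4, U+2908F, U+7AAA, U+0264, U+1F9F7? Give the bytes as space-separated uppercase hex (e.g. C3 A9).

U+7E0D8: 4-byte form → F1 BE 83 98.
U+AFF4: 3-byte form → EA BF B4.
U+2908F: 4-byte form → F0 A9 82 8F.
U+7AAA: 3-byte form → E7 AA AA.
U+0264: 2-byte form → C9 A4.
U+1F9F7: 4-byte form → F0 9F A7 B7.
Concatenated (20 bytes): F1 BE 83 98 EA BF B4 F0 A9 82 8F E7 AA AA C9 A4 F0 9F A7 B7.

F1 BE 83 98 EA BF B4 F0 A9 82 8F E7 AA AA C9 A4 F0 9F A7 B7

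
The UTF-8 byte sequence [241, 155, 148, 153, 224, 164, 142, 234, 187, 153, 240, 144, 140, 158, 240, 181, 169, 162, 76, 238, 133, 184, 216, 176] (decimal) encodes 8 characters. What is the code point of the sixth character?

Offset 0: leading byte 0xF1 = 11110001 → 4-byte char #1 = F1 9B 94 99.
Offset 4: leading byte 0xE0 = 11100000 → 3-byte char #2 = E0 A4 8E.
Offset 7: leading byte 0xEA = 11101010 → 3-byte char #3 = EA BB 99.
Offset 10: leading byte 0xF0 = 11110000 → 4-byte char #4 = F0 90 8C 9E.
Offset 14: leading byte 0xF0 = 11110000 → 4-byte char #5 = F0 B5 A9 A2.
Offset 18: leading byte 0x4C = 01001100 → 1-byte char #6 = 4C.
Leading byte 0x4C = 01001100 matches 0xxxxxxx → 1-byte sequence.
Byte 1: 0x4C = 01001100, payload 1001100 (7 bits).
Concatenate: 1001100 = 0x4C (7 bits → U+004C).

U+004C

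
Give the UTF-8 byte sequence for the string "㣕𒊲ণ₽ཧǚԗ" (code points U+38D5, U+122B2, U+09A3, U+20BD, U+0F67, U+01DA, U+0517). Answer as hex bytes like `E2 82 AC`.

U+38D5: 3-byte form → E3 A3 95.
U+122B2: 4-byte form → F0 92 8A B2.
U+09A3: 3-byte form → E0 A6 A3.
U+20BD: 3-byte form → E2 82 BD.
U+0F67: 3-byte form → E0 BD A7.
U+01DA: 2-byte form → C7 9A.
U+0517: 2-byte form → D4 97.
Concatenated (20 bytes): E3 A3 95 F0 92 8A B2 E0 A6 A3 E2 82 BD E0 BD A7 C7 9A D4 97.

E3 A3 95 F0 92 8A B2 E0 A6 A3 E2 82 BD E0 BD A7 C7 9A D4 97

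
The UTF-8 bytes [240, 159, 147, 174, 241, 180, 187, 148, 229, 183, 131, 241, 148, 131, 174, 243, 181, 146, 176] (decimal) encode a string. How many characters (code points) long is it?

Byte at offset 0: 0xF0 = 11110000 → 4-byte char (#1). Advance 4.
Byte at offset 4: 0xF1 = 11110001 → 4-byte char (#2). Advance 4.
Byte at offset 8: 0xE5 = 11100101 → 3-byte char (#3). Advance 3.
Byte at offset 11: 0xF1 = 11110001 → 4-byte char (#4). Advance 4.
Byte at offset 15: 0xF3 = 11110011 → 4-byte char (#5). Advance 4.
Reached end at offset 19 after 5 code points.

5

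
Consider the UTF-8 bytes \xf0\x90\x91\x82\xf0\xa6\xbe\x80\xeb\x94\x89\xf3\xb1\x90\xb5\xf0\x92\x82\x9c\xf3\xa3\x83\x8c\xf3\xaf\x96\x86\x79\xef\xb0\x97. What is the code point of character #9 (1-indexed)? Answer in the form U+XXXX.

Offset 0: leading byte 0xF0 = 11110000 → 4-byte char #1 = F0 90 91 82.
Offset 4: leading byte 0xF0 = 11110000 → 4-byte char #2 = F0 A6 BE 80.
Offset 8: leading byte 0xEB = 11101011 → 3-byte char #3 = EB 94 89.
Offset 11: leading byte 0xF3 = 11110011 → 4-byte char #4 = F3 B1 90 B5.
Offset 15: leading byte 0xF0 = 11110000 → 4-byte char #5 = F0 92 82 9C.
Offset 19: leading byte 0xF3 = 11110011 → 4-byte char #6 = F3 A3 83 8C.
Offset 23: leading byte 0xF3 = 11110011 → 4-byte char #7 = F3 AF 96 86.
Offset 27: leading byte 0x79 = 01111001 → 1-byte char #8 = 79.
Offset 28: leading byte 0xEF = 11101111 → 3-byte char #9 = EF B0 97.
Leading byte 0xEF = 11101111 matches 1110xxxx → 3-byte sequence.
Byte 1: 0xEF = 11101111, payload 1111 (4 bits).
Byte 2: 0xB0 = 10110000 (10xxxxxx ✓), payload 110000.
Byte 3: 0x97 = 10010111 (10xxxxxx ✓), payload 010111.
Concatenate: 1111110000010111 = 0xFC17 (16 bits → U+FC17).

U+FC17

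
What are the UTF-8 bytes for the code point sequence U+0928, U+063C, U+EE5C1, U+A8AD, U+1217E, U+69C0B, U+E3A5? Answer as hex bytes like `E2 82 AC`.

E0 A4 A8 D8 BC F3 AE 97 81 EA A2 AD F0 92 85 BE F1 A9 B0 8B EE 8E A5

U+0928: 3-byte form → E0 A4 A8.
U+063C: 2-byte form → D8 BC.
U+EE5C1: 4-byte form → F3 AE 97 81.
U+A8AD: 3-byte form → EA A2 AD.
U+1217E: 4-byte form → F0 92 85 BE.
U+69C0B: 4-byte form → F1 A9 B0 8B.
U+E3A5: 3-byte form → EE 8E A5.
Concatenated (23 bytes): E0 A4 A8 D8 BC F3 AE 97 81 EA A2 AD F0 92 85 BE F1 A9 B0 8B EE 8E A5.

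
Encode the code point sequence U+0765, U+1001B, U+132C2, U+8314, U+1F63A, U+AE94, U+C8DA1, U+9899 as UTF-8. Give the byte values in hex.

U+0765: 2-byte form → DD A5.
U+1001B: 4-byte form → F0 90 80 9B.
U+132C2: 4-byte form → F0 93 8B 82.
U+8314: 3-byte form → E8 8C 94.
U+1F63A: 4-byte form → F0 9F 98 BA.
U+AE94: 3-byte form → EA BA 94.
U+C8DA1: 4-byte form → F3 88 B6 A1.
U+9899: 3-byte form → E9 A2 99.
Concatenated (27 bytes): DD A5 F0 90 80 9B F0 93 8B 82 E8 8C 94 F0 9F 98 BA EA BA 94 F3 88 B6 A1 E9 A2 99.

DD A5 F0 90 80 9B F0 93 8B 82 E8 8C 94 F0 9F 98 BA EA BA 94 F3 88 B6 A1 E9 A2 99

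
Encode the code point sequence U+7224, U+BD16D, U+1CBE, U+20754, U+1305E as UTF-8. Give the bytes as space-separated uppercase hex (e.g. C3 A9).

E7 88 A4 F2 BD 85 AD E1 B2 BE F0 A0 9D 94 F0 93 81 9E

U+7224: 3-byte form → E7 88 A4.
U+BD16D: 4-byte form → F2 BD 85 AD.
U+1CBE: 3-byte form → E1 B2 BE.
U+20754: 4-byte form → F0 A0 9D 94.
U+1305E: 4-byte form → F0 93 81 9E.
Concatenated (18 bytes): E7 88 A4 F2 BD 85 AD E1 B2 BE F0 A0 9D 94 F0 93 81 9E.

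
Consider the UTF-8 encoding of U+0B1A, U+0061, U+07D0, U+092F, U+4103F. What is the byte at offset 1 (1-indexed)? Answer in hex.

1-indexed offset 1 is 0-indexed offset 0.
U+0B1A → 3-byte form E0 AC 9A at offsets 0–2.
Offset 0 falls in char 1's range; it's byte 1 of E0 AC 9A = 0xE0.

0xE0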